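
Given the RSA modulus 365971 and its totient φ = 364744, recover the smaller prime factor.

509

φ(n) = (p−1)(q−1) = n − (p+q) + 1, so p + q = 365971 − 364744 + 1 = 1228.
p and q are the roots of t² − 1228t + 365971 = 0.
Discriminant: 1228² − 4·365971 = 1507984 − 1463884 = 44100; √44100 = 210.
q = (1228 − 210)/2 = 509, p = (1228 + 210)/2 = 719.
Check: 509 · 719 = 365971.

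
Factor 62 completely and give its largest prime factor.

62 = 2 · 31
31 is prime.
So 62 = 2 · 31; the largest prime factor is 31.

31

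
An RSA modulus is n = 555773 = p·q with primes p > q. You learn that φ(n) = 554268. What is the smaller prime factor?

φ(n) = (p−1)(q−1) = n − (p+q) + 1, so p + q = 555773 − 554268 + 1 = 1506.
p and q are the roots of t² − 1506t + 555773 = 0.
Discriminant: 1506² − 4·555773 = 2268036 − 2223092 = 44944; √44944 = 212.
q = (1506 − 212)/2 = 647, p = (1506 + 212)/2 = 859.
Check: 647 · 859 = 555773.

647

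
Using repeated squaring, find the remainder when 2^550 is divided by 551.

245

2^1 ≡ 2 (mod 551)
2^2 ≡ 2^2 = 4 ≡ 4 (mod 551)
2^4 ≡ 4^2 = 16 ≡ 16 (mod 551)
2^8 ≡ 16^2 = 256 ≡ 256 (mod 551)
2^16 ≡ 256^2 = 65536 ≡ 518 (mod 551)
2^32 ≡ 518^2 = 268324 ≡ 538 (mod 551)
2^64 ≡ 538^2 = 289444 ≡ 169 (mod 551)
2^128 ≡ 169^2 = 28561 ≡ 460 (mod 551)
2^256 ≡ 460^2 = 211600 ≡ 16 (mod 551)
2^512 ≡ 16^2 = 256 ≡ 256 (mod 551)
550 = 512 + 32 + 4 + 2 in binary powers of 2.
So 2^550 ≡ 256 · 538 · 16 · 4 ≡ 245 (mod 551).
Since 245 ≠ 1, base 2 is a Fermat witness: 551 is composite.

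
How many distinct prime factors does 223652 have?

223652 = 2^2 · 55913
55913 = 11 · 5083
5083 = 13 · 391
391 = 17 · 23
223652 = 2^2 · 11 · 13 · 17 · 23, which has 5 distinct prime factors.

5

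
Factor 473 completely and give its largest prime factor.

473 = 11 · 43
43 is prime.
So 473 = 11 · 43; the largest prime factor is 43.

43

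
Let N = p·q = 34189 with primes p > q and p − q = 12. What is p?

Since p = q + 12, we have 34189 = q(q + 12), so q² + 12q − 34189 = 0.
Discriminant: 12² + 4·34189 = 144 + 136756 = 136900; √136900 = 370.
q = (−12 + 370)/2 = 179, and p = q + 12 = 191.
Check: 179 · 191 = 34189.

191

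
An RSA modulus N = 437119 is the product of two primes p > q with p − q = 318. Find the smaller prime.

521

Since p = q + 318, we have 437119 = q(q + 318), so q² + 318q − 437119 = 0.
Discriminant: 318² + 4·437119 = 101124 + 1748476 = 1849600; √1849600 = 1360.
q = (−318 + 1360)/2 = 521, and p = q + 318 = 839.
Check: 521 · 839 = 437119.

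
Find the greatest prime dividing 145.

145 = 5 · 29
29 is prime.
So 145 = 5 · 29; the largest prime factor is 29.

29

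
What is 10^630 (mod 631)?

10^1 ≡ 10 (mod 631)
10^2 ≡ 10^2 = 100 ≡ 100 (mod 631)
10^4 ≡ 100^2 = 10000 ≡ 535 (mod 631)
10^8 ≡ 535^2 = 286225 ≡ 382 (mod 631)
10^16 ≡ 382^2 = 145924 ≡ 163 (mod 631)
10^32 ≡ 163^2 = 26569 ≡ 67 (mod 631)
10^64 ≡ 67^2 = 4489 ≡ 72 (mod 631)
10^128 ≡ 72^2 = 5184 ≡ 136 (mod 631)
10^256 ≡ 136^2 = 18496 ≡ 197 (mod 631)
10^512 ≡ 197^2 = 38809 ≡ 318 (mod 631)
630 = 512 + 64 + 32 + 16 + 4 + 2 in binary powers of 2.
So 10^630 ≡ 318 · 72 · 67 · 163 · 535 · 100 ≡ 1 (mod 631).
Since the result is 1, base 10 gives no evidence that 631 is composite.

1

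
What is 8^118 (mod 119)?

8^1 ≡ 8 (mod 119)
8^2 ≡ 8^2 = 64 ≡ 64 (mod 119)
8^4 ≡ 64^2 = 4096 ≡ 50 (mod 119)
8^8 ≡ 50^2 = 2500 ≡ 1 (mod 119)
8^16 ≡ 1^2 = 1 ≡ 1 (mod 119)
8^32 ≡ 1^2 = 1 ≡ 1 (mod 119)
8^64 ≡ 1^2 = 1 ≡ 1 (mod 119)
118 = 64 + 32 + 16 + 4 + 2 in binary powers of 2.
So 8^118 ≡ 1 · 1 · 1 · 50 · 64 ≡ 106 (mod 119).
Since 106 ≠ 1, base 8 is a Fermat witness: 119 is composite.

106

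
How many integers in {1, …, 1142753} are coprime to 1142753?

1094400

Factor: 1142753 = 31 · 191 · 193.
φ(1142753) = (31−1) · (191−1) · (193−1) = 30 · 190 · 192 = 1094400.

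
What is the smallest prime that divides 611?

611 is odd.
Digit sum 8, not divisible by 3.
Ends in 1: not divisible by 5.
7: 611 = 7·87 + 2
11: 611 = 11·55 + 6
13: 611 = 13·47

13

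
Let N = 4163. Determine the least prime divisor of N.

23

4163 is odd.
Digit sum 14, not divisible by 3.
Ends in 3: not divisible by 5.
7: 4163 = 7·594 + 5
11: 4163 = 11·378 + 5
13: 4163 = 13·320 + 3
17: 4163 = 17·244 + 15
19: 4163 = 19·219 + 2
23: 4163 = 23·181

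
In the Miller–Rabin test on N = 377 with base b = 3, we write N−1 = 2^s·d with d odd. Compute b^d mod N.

377 − 1 = 376 = 2^3 · 47, so d = 47.
3^1 ≡ 3 (mod 377)
3^2 ≡ 3^2 = 9 ≡ 9 (mod 377)
3^4 ≡ 9^2 = 81 ≡ 81 (mod 377)
3^8 ≡ 81^2 = 6561 ≡ 152 (mod 377)
3^16 ≡ 152^2 = 23104 ≡ 107 (mod 377)
3^32 ≡ 107^2 = 11449 ≡ 139 (mod 377)
47 = 32 + 8 + 4 + 2 + 1 in binary powers of 2.
So 3^47 ≡ 139 · 152 · 81 · 9 · 3 ≡ 308 (mod 377).
Squaring chain: 308 → 237 → 373; never reaches −1, so base 3 is a Miller–Rabin witness that 377 is composite.

308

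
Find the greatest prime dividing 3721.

3721 = 61 · 61
61 = 61 · 1
So 3721 = 61^2; the largest prime factor is 61.

61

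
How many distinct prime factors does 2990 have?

2990 = 2 · 1495
1495 = 5 · 299
299 = 13 · 23
2990 = 2 · 5 · 13 · 23, which has 4 distinct prime factors.

4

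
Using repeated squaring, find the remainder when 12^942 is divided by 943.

12^1 ≡ 12 (mod 943)
12^2 ≡ 12^2 = 144 ≡ 144 (mod 943)
12^4 ≡ 144^2 = 20736 ≡ 933 (mod 943)
12^8 ≡ 933^2 = 870489 ≡ 100 (mod 943)
12^16 ≡ 100^2 = 10000 ≡ 570 (mod 943)
12^32 ≡ 570^2 = 324900 ≡ 508 (mod 943)
12^64 ≡ 508^2 = 258064 ≡ 625 (mod 943)
12^128 ≡ 625^2 = 390625 ≡ 223 (mod 943)
12^256 ≡ 223^2 = 49729 ≡ 693 (mod 943)
12^512 ≡ 693^2 = 480249 ≡ 262 (mod 943)
942 = 512 + 256 + 128 + 32 + 8 + 4 + 2 in binary powers of 2.
So 12^942 ≡ 262 · 693 · 223 · 508 · 100 · 933 · 144 ≡ 430 (mod 943).
Since 430 ≠ 1, base 12 is a Fermat witness: 943 is composite.

430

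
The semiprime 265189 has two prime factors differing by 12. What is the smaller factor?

509

Since p = q + 12, we have 265189 = q(q + 12), so q² + 12q − 265189 = 0.
Discriminant: 12² + 4·265189 = 144 + 1060756 = 1060900; √1060900 = 1030.
q = (−12 + 1030)/2 = 509, and p = q + 12 = 521.
Check: 509 · 521 = 265189.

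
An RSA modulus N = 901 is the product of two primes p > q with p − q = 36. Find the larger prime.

Since p = q + 36, we have 901 = q(q + 36), so q² + 36q − 901 = 0.
Discriminant: 36² + 4·901 = 1296 + 3604 = 4900; √4900 = 70.
q = (−36 + 70)/2 = 17, and p = q + 36 = 53.
Check: 17 · 53 = 901.

53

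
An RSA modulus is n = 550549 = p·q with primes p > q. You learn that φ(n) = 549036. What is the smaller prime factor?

φ(n) = (p−1)(q−1) = n − (p+q) + 1, so p + q = 550549 − 549036 + 1 = 1514.
p and q are the roots of t² − 1514t + 550549 = 0.
Discriminant: 1514² − 4·550549 = 2292196 − 2202196 = 90000; √90000 = 300.
q = (1514 − 300)/2 = 607, p = (1514 + 300)/2 = 907.
Check: 607 · 907 = 550549.

607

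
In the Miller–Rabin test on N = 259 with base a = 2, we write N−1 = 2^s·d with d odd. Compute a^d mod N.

29

259 − 1 = 258 = 2^1 · 129, so d = 129.
2^1 ≡ 2 (mod 259)
2^2 ≡ 2^2 = 4 ≡ 4 (mod 259)
2^4 ≡ 4^2 = 16 ≡ 16 (mod 259)
2^8 ≡ 16^2 = 256 ≡ 256 (mod 259)
2^16 ≡ 256^2 = 65536 ≡ 9 (mod 259)
2^32 ≡ 9^2 = 81 ≡ 81 (mod 259)
2^64 ≡ 81^2 = 6561 ≡ 86 (mod 259)
2^128 ≡ 86^2 = 7396 ≡ 144 (mod 259)
129 = 128 + 1 in binary powers of 2.
So 2^129 ≡ 144 · 2 ≡ 29 (mod 259).
Squaring chain: 29; never reaches −1, so base 2 is a Miller–Rabin witness that 259 is composite.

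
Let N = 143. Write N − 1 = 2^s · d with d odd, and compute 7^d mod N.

143 − 1 = 142 = 2^1 · 71, so d = 71.
7^1 ≡ 7 (mod 143)
7^2 ≡ 7^2 = 49 ≡ 49 (mod 143)
7^4 ≡ 49^2 = 2401 ≡ 113 (mod 143)
7^8 ≡ 113^2 = 12769 ≡ 42 (mod 143)
7^16 ≡ 42^2 = 1764 ≡ 48 (mod 143)
7^32 ≡ 48^2 = 2304 ≡ 16 (mod 143)
7^64 ≡ 16^2 = 256 ≡ 113 (mod 143)
71 = 64 + 4 + 2 + 1 in binary powers of 2.
So 7^71 ≡ 113 · 113 · 49 · 7 ≡ 106 (mod 143).
Squaring chain: 106; never reaches −1, so base 7 is a Miller–Rabin witness that 143 is composite.

106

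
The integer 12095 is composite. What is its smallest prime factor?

12095 is odd.
Digit sum 17, not divisible by 3.
Ends in 5: divisible by 5.

5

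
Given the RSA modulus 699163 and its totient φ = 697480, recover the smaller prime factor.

743

φ(n) = (p−1)(q−1) = n − (p+q) + 1, so p + q = 699163 − 697480 + 1 = 1684.
p and q are the roots of t² − 1684t + 699163 = 0.
Discriminant: 1684² − 4·699163 = 2835856 − 2796652 = 39204; √39204 = 198.
q = (1684 − 198)/2 = 743, p = (1684 + 198)/2 = 941.
Check: 743 · 941 = 699163.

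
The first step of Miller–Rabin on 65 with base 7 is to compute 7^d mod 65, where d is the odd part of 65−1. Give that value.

65 − 1 = 64 = 2^6 · 1, so d = 1.
7^1 ≡ 7 (mod 65)
1 = 1 in binary powers of 2.
So 7^1 ≡ 7 ≡ 7 (mod 65).
Squaring chain: 7 → 49 → 61 → 16 → 61 → 16; never reaches −1, so base 7 is a Miller–Rabin witness that 65 is composite.

7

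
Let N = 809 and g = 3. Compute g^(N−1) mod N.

1

3^1 ≡ 3 (mod 809)
3^2 ≡ 3^2 = 9 ≡ 9 (mod 809)
3^4 ≡ 9^2 = 81 ≡ 81 (mod 809)
3^8 ≡ 81^2 = 6561 ≡ 89 (mod 809)
3^16 ≡ 89^2 = 7921 ≡ 640 (mod 809)
3^32 ≡ 640^2 = 409600 ≡ 246 (mod 809)
3^64 ≡ 246^2 = 60516 ≡ 650 (mod 809)
3^128 ≡ 650^2 = 422500 ≡ 202 (mod 809)
3^256 ≡ 202^2 = 40804 ≡ 354 (mod 809)
3^512 ≡ 354^2 = 125316 ≡ 730 (mod 809)
808 = 512 + 256 + 32 + 8 in binary powers of 2.
So 3^808 ≡ 730 · 354 · 246 · 89 ≡ 1 (mod 809).
Since the result is 1, base 3 gives no evidence that 809 is composite.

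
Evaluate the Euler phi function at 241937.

226512

Factor: 241937 = 23 · 67 · 157.
φ(241937) = (23−1) · (67−1) · (157−1) = 22 · 66 · 156 = 226512.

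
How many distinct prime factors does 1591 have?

2

1591 = 37 · 43
1591 = 37 · 43, which has 2 distinct prime factors.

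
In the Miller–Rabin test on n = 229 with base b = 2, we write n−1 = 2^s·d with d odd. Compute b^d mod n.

229 − 1 = 228 = 2^2 · 57, so d = 57.
2^1 ≡ 2 (mod 229)
2^2 ≡ 2^2 = 4 ≡ 4 (mod 229)
2^4 ≡ 4^2 = 16 ≡ 16 (mod 229)
2^8 ≡ 16^2 = 256 ≡ 27 (mod 229)
2^16 ≡ 27^2 = 729 ≡ 42 (mod 229)
2^32 ≡ 42^2 = 1764 ≡ 161 (mod 229)
57 = 32 + 16 + 8 + 1 in binary powers of 2.
So 2^57 ≡ 161 · 42 · 27 · 2 ≡ 122 (mod 229).
Squaring chain: 122 → 228; reaches −1, so base 2 does not prove 229 composite.

122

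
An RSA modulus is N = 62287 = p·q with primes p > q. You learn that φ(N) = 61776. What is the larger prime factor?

φ(n) = (p−1)(q−1) = n − (p+q) + 1, so p + q = 62287 − 61776 + 1 = 512.
p and q are the roots of t² − 512t + 62287 = 0.
Discriminant: 512² − 4·62287 = 262144 − 249148 = 12996; √12996 = 114.
q = (512 − 114)/2 = 199, p = (512 + 114)/2 = 313.
Check: 199 · 313 = 62287.

313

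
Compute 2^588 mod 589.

2^1 ≡ 2 (mod 589)
2^2 ≡ 2^2 = 4 ≡ 4 (mod 589)
2^4 ≡ 4^2 = 16 ≡ 16 (mod 589)
2^8 ≡ 16^2 = 256 ≡ 256 (mod 589)
2^16 ≡ 256^2 = 65536 ≡ 157 (mod 589)
2^32 ≡ 157^2 = 24649 ≡ 500 (mod 589)
2^64 ≡ 500^2 = 250000 ≡ 264 (mod 589)
2^128 ≡ 264^2 = 69696 ≡ 194 (mod 589)
2^256 ≡ 194^2 = 37636 ≡ 529 (mod 589)
2^512 ≡ 529^2 = 279841 ≡ 66 (mod 589)
588 = 512 + 64 + 8 + 4 in binary powers of 2.
So 2^588 ≡ 66 · 264 · 256 · 16 ≡ 163 (mod 589).
Since 163 ≠ 1, base 2 is a Fermat witness: 589 is composite.

163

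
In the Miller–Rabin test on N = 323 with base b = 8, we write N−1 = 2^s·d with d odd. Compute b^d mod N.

323 − 1 = 322 = 2^1 · 161, so d = 161.
8^1 ≡ 8 (mod 323)
8^2 ≡ 8^2 = 64 ≡ 64 (mod 323)
8^4 ≡ 64^2 = 4096 ≡ 220 (mod 323)
8^8 ≡ 220^2 = 48400 ≡ 273 (mod 323)
8^16 ≡ 273^2 = 74529 ≡ 239 (mod 323)
8^32 ≡ 239^2 = 57121 ≡ 273 (mod 323)
8^64 ≡ 273^2 = 74529 ≡ 239 (mod 323)
8^128 ≡ 239^2 = 57121 ≡ 273 (mod 323)
161 = 128 + 32 + 1 in binary powers of 2.
So 8^161 ≡ 273 · 273 · 8 ≡ 297 (mod 323).
Squaring chain: 297; never reaches −1, so base 8 is a Miller–Rabin witness that 323 is composite.

297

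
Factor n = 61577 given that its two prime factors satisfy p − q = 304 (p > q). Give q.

139

Since p = q + 304, we have 61577 = q(q + 304), so q² + 304q − 61577 = 0.
Discriminant: 304² + 4·61577 = 92416 + 246308 = 338724; √338724 = 582.
q = (−304 + 582)/2 = 139, and p = q + 304 = 443.
Check: 139 · 443 = 61577.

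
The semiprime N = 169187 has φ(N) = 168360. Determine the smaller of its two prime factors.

367

φ(n) = (p−1)(q−1) = n − (p+q) + 1, so p + q = 169187 − 168360 + 1 = 828.
p and q are the roots of t² − 828t + 169187 = 0.
Discriminant: 828² − 4·169187 = 685584 − 676748 = 8836; √8836 = 94.
q = (828 − 94)/2 = 367, p = (828 + 94)/2 = 461.
Check: 367 · 461 = 169187.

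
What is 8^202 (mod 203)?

8^1 ≡ 8 (mod 203)
8^2 ≡ 8^2 = 64 ≡ 64 (mod 203)
8^4 ≡ 64^2 = 4096 ≡ 36 (mod 203)
8^8 ≡ 36^2 = 1296 ≡ 78 (mod 203)
8^16 ≡ 78^2 = 6084 ≡ 197 (mod 203)
8^32 ≡ 197^2 = 38809 ≡ 36 (mod 203)
8^64 ≡ 36^2 = 1296 ≡ 78 (mod 203)
8^128 ≡ 78^2 = 6084 ≡ 197 (mod 203)
202 = 128 + 64 + 8 + 2 in binary powers of 2.
So 8^202 ≡ 197 · 78 · 78 · 64 ≡ 71 (mod 203).
Since 71 ≠ 1, base 8 is a Fermat witness: 203 is composite.

71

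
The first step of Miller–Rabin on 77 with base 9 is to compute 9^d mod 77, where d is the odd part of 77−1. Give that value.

16

77 − 1 = 76 = 2^2 · 19, so d = 19.
9^1 ≡ 9 (mod 77)
9^2 ≡ 9^2 = 81 ≡ 4 (mod 77)
9^4 ≡ 4^2 = 16 ≡ 16 (mod 77)
9^8 ≡ 16^2 = 256 ≡ 25 (mod 77)
9^16 ≡ 25^2 = 625 ≡ 9 (mod 77)
19 = 16 + 2 + 1 in binary powers of 2.
So 9^19 ≡ 9 · 4 · 9 ≡ 16 (mod 77).
Squaring chain: 16 → 25; never reaches −1, so base 9 is a Miller–Rabin witness that 77 is composite.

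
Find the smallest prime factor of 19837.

19837 is odd.
Digit sum 28, not divisible by 3.
Ends in 7: not divisible by 5.
7: 19837 = 7·2833 + 6
11: 19837 = 11·1803 + 4
13: 19837 = 13·1525 + 12
17: 19837 = 17·1166 + 15
19: 19837 = 19·1044 + 1
23: 19837 = 23·862 + 11
29: 19837 = 29·684 + 1
31: 19837 = 31·639 + 28
37: 19837 = 37·536 + 5
41: 19837 = 41·483 + 34
43: 19837 = 43·461 + 14
47: 19837 = 47·422 + 3
53: 19837 = 53·374 + 15
59: 19837 = 59·336 + 13
61: 19837 = 61·325 + 12
67: 19837 = 67·296 + 5
71: 19837 = 71·279 + 28
73: 19837 = 73·271 + 54
79: 19837 = 79·251 + 8
83: 19837 = 83·239

83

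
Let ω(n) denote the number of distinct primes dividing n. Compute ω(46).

46 = 2 · 23
46 = 2 · 23, which has 2 distinct prime factors.

2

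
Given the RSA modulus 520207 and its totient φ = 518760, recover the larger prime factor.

787

φ(n) = (p−1)(q−1) = n − (p+q) + 1, so p + q = 520207 − 518760 + 1 = 1448.
p and q are the roots of t² − 1448t + 520207 = 0.
Discriminant: 1448² − 4·520207 = 2096704 − 2080828 = 15876; √15876 = 126.
q = (1448 − 126)/2 = 661, p = (1448 + 126)/2 = 787.
Check: 661 · 787 = 520207.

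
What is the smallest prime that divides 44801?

71

44801 is odd.
Digit sum 17, not divisible by 3.
Ends in 1: not divisible by 5.
7: 44801 = 7·6400 + 1
11: 44801 = 11·4072 + 9
13: 44801 = 13·3446 + 3
17: 44801 = 17·2635 + 6
19: 44801 = 19·2357 + 18
23: 44801 = 23·1947 + 20
29: 44801 = 29·1544 + 25
31: 44801 = 31·1445 + 6
37: 44801 = 37·1210 + 31
41: 44801 = 41·1092 + 29
43: 44801 = 43·1041 + 38
47: 44801 = 47·953 + 10
53: 44801 = 53·845 + 16
59: 44801 = 59·759 + 20
61: 44801 = 61·734 + 27
67: 44801 = 67·668 + 45
71: 44801 = 71·631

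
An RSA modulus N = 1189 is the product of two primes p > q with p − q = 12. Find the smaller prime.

29

Since p = q + 12, we have 1189 = q(q + 12), so q² + 12q − 1189 = 0.
Discriminant: 12² + 4·1189 = 144 + 4756 = 4900; √4900 = 70.
q = (−12 + 70)/2 = 29, and p = q + 12 = 41.
Check: 29 · 41 = 1189.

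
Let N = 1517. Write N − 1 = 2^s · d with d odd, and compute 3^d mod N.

1517 − 1 = 1516 = 2^2 · 379, so d = 379.
3^1 ≡ 3 (mod 1517)
3^2 ≡ 3^2 = 9 ≡ 9 (mod 1517)
3^4 ≡ 9^2 = 81 ≡ 81 (mod 1517)
3^8 ≡ 81^2 = 6561 ≡ 493 (mod 1517)
3^16 ≡ 493^2 = 243049 ≡ 329 (mod 1517)
3^32 ≡ 329^2 = 108241 ≡ 534 (mod 1517)
3^64 ≡ 534^2 = 285156 ≡ 1477 (mod 1517)
3^128 ≡ 1477^2 = 2181529 ≡ 83 (mod 1517)
3^256 ≡ 83^2 = 6889 ≡ 821 (mod 1517)
379 = 256 + 64 + 32 + 16 + 8 + 2 + 1 in binary powers of 2.
So 3^379 ≡ 821 · 1477 · 534 · 329 · 493 · 9 · 3 ≡ 1298 (mod 1517).
Squaring chain: 1298 → 934; never reaches −1, so base 3 is a Miller–Rabin witness that 1517 is composite.

1298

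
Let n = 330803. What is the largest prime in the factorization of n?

61

330803 = 11 · 30073
30073 = 17 · 1769
1769 = 29 · 61
61 is prime.
So 330803 = 11 · 17 · 29 · 61; the largest prime factor is 61.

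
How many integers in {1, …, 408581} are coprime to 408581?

Factor: 408581 = 29 · 73 · 193.
φ(408581) = (29−1) · (73−1) · (193−1) = 28 · 72 · 192 = 387072.

387072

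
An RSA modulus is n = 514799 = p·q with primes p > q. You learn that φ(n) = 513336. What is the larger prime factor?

877

φ(n) = (p−1)(q−1) = n − (p+q) + 1, so p + q = 514799 − 513336 + 1 = 1464.
p and q are the roots of t² − 1464t + 514799 = 0.
Discriminant: 1464² − 4·514799 = 2143296 − 2059196 = 84100; √84100 = 290.
q = (1464 − 290)/2 = 587, p = (1464 + 290)/2 = 877.
Check: 587 · 877 = 514799.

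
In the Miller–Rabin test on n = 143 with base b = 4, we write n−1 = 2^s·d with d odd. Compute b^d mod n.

143 − 1 = 142 = 2^1 · 71, so d = 71.
4^1 ≡ 4 (mod 143)
4^2 ≡ 4^2 = 16 ≡ 16 (mod 143)
4^4 ≡ 16^2 = 256 ≡ 113 (mod 143)
4^8 ≡ 113^2 = 12769 ≡ 42 (mod 143)
4^16 ≡ 42^2 = 1764 ≡ 48 (mod 143)
4^32 ≡ 48^2 = 2304 ≡ 16 (mod 143)
4^64 ≡ 16^2 = 256 ≡ 113 (mod 143)
71 = 64 + 4 + 2 + 1 in binary powers of 2.
So 4^71 ≡ 113 · 113 · 16 · 4 ≡ 114 (mod 143).
Squaring chain: 114; never reaches −1, so base 4 is a Miller–Rabin witness that 143 is composite.

114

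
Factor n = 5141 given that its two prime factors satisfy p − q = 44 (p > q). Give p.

Since p = q + 44, we have 5141 = q(q + 44), so q² + 44q − 5141 = 0.
Discriminant: 44² + 4·5141 = 1936 + 20564 = 22500; √22500 = 150.
q = (−44 + 150)/2 = 53, and p = q + 44 = 97.
Check: 53 · 97 = 5141.

97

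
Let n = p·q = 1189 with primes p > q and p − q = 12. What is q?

Since p = q + 12, we have 1189 = q(q + 12), so q² + 12q − 1189 = 0.
Discriminant: 12² + 4·1189 = 144 + 4756 = 4900; √4900 = 70.
q = (−12 + 70)/2 = 29, and p = q + 12 = 41.
Check: 29 · 41 = 1189.

29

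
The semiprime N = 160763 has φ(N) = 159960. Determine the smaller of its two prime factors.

φ(n) = (p−1)(q−1) = n − (p+q) + 1, so p + q = 160763 − 159960 + 1 = 804.
p and q are the roots of t² − 804t + 160763 = 0.
Discriminant: 804² − 4·160763 = 646416 − 643052 = 3364; √3364 = 58.
q = (804 − 58)/2 = 373, p = (804 + 58)/2 = 431.
Check: 373 · 431 = 160763.

373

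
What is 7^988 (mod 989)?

767

7^1 ≡ 7 (mod 989)
7^2 ≡ 7^2 = 49 ≡ 49 (mod 989)
7^4 ≡ 49^2 = 2401 ≡ 423 (mod 989)
7^8 ≡ 423^2 = 178929 ≡ 909 (mod 989)
7^16 ≡ 909^2 = 826281 ≡ 466 (mod 989)
7^32 ≡ 466^2 = 217156 ≡ 565 (mod 989)
7^64 ≡ 565^2 = 319225 ≡ 767 (mod 989)
7^128 ≡ 767^2 = 588289 ≡ 823 (mod 989)
7^256 ≡ 823^2 = 677329 ≡ 853 (mod 989)
7^512 ≡ 853^2 = 727609 ≡ 694 (mod 989)
988 = 512 + 256 + 128 + 64 + 16 + 8 + 4 in binary powers of 2.
So 7^988 ≡ 694 · 853 · 823 · 767 · 466 · 909 · 423 ≡ 767 (mod 989).
Since 767 ≠ 1, base 7 is a Fermat witness: 989 is composite.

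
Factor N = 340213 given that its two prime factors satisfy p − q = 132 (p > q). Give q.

521

Since p = q + 132, we have 340213 = q(q + 132), so q² + 132q − 340213 = 0.
Discriminant: 132² + 4·340213 = 17424 + 1360852 = 1378276; √1378276 = 1174.
q = (−132 + 1174)/2 = 521, and p = q + 132 = 653.
Check: 521 · 653 = 340213.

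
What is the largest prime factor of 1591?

1591 = 37 · 43
43 is prime.
So 1591 = 37 · 43; the largest prime factor is 43.

43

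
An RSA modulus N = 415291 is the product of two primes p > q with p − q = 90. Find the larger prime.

691

Since p = q + 90, we have 415291 = q(q + 90), so q² + 90q − 415291 = 0.
Discriminant: 90² + 4·415291 = 8100 + 1661164 = 1669264; √1669264 = 1292.
q = (−90 + 1292)/2 = 601, and p = q + 90 = 691.
Check: 601 · 691 = 415291.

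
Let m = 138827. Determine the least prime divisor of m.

138827 is odd.
Digit sum 29, not divisible by 3.
Ends in 7: not divisible by 5.
7: 138827 = 7·19832 + 3
11: 138827 = 11·12620 + 7
13: 138827 = 13·10679

13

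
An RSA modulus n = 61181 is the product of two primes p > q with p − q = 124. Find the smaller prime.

Since p = q + 124, we have 61181 = q(q + 124), so q² + 124q − 61181 = 0.
Discriminant: 124² + 4·61181 = 15376 + 244724 = 260100; √260100 = 510.
q = (−124 + 510)/2 = 193, and p = q + 124 = 317.
Check: 193 · 317 = 61181.

193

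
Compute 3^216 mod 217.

78

3^1 ≡ 3 (mod 217)
3^2 ≡ 3^2 = 9 ≡ 9 (mod 217)
3^4 ≡ 9^2 = 81 ≡ 81 (mod 217)
3^8 ≡ 81^2 = 6561 ≡ 51 (mod 217)
3^16 ≡ 51^2 = 2601 ≡ 214 (mod 217)
3^32 ≡ 214^2 = 45796 ≡ 9 (mod 217)
3^64 ≡ 9^2 = 81 ≡ 81 (mod 217)
3^128 ≡ 81^2 = 6561 ≡ 51 (mod 217)
216 = 128 + 64 + 16 + 8 in binary powers of 2.
So 3^216 ≡ 51 · 81 · 214 · 51 ≡ 78 (mod 217).
Since 78 ≠ 1, base 3 is a Fermat witness: 217 is composite.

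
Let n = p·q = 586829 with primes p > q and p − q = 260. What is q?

Since p = q + 260, we have 586829 = q(q + 260), so q² + 260q − 586829 = 0.
Discriminant: 260² + 4·586829 = 67600 + 2347316 = 2414916; √2414916 = 1554.
q = (−260 + 1554)/2 = 647, and p = q + 260 = 907.
Check: 647 · 907 = 586829.

647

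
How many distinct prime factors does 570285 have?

570285 = 3^2 · 63365
63365 = 5 · 12673
12673 = 19 · 667
667 = 23 · 29
570285 = 3^2 · 5 · 19 · 23 · 29, which has 5 distinct prime factors.

5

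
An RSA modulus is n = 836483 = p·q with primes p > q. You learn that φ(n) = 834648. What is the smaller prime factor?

839

φ(n) = (p−1)(q−1) = n − (p+q) + 1, so p + q = 836483 − 834648 + 1 = 1836.
p and q are the roots of t² − 1836t + 836483 = 0.
Discriminant: 1836² − 4·836483 = 3370896 − 3345932 = 24964; √24964 = 158.
q = (1836 − 158)/2 = 839, p = (1836 + 158)/2 = 997.
Check: 839 · 997 = 836483.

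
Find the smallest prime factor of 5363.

31

5363 is odd.
Digit sum 17, not divisible by 3.
Ends in 3: not divisible by 5.
7: 5363 = 7·766 + 1
11: 5363 = 11·487 + 6
13: 5363 = 13·412 + 7
17: 5363 = 17·315 + 8
19: 5363 = 19·282 + 5
23: 5363 = 23·233 + 4
29: 5363 = 29·184 + 27
31: 5363 = 31·173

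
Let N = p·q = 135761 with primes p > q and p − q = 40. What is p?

389

Since p = q + 40, we have 135761 = q(q + 40), so q² + 40q − 135761 = 0.
Discriminant: 40² + 4·135761 = 1600 + 543044 = 544644; √544644 = 738.
q = (−40 + 738)/2 = 349, and p = q + 40 = 389.
Check: 349 · 389 = 135761.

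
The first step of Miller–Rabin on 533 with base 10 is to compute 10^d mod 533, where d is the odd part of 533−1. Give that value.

426

533 − 1 = 532 = 2^2 · 133, so d = 133.
10^1 ≡ 10 (mod 533)
10^2 ≡ 10^2 = 100 ≡ 100 (mod 533)
10^4 ≡ 100^2 = 10000 ≡ 406 (mod 533)
10^8 ≡ 406^2 = 164836 ≡ 139 (mod 533)
10^16 ≡ 139^2 = 19321 ≡ 133 (mod 533)
10^32 ≡ 133^2 = 17689 ≡ 100 (mod 533)
10^64 ≡ 100^2 = 10000 ≡ 406 (mod 533)
10^128 ≡ 406^2 = 164836 ≡ 139 (mod 533)
133 = 128 + 4 + 1 in binary powers of 2.
So 10^133 ≡ 139 · 406 · 10 ≡ 426 (mod 533).
Squaring chain: 426 → 256; never reaches −1, so base 10 is a Miller–Rabin witness that 533 is composite.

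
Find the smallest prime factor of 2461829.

2461829 is odd.
Digit sum 32, not divisible by 3.
Ends in 9: not divisible by 5.
7: 2461829 = 7·351689 + 6
11: 2461829 = 11·223802 + 7
13: 2461829 = 13·189371 + 6
17: 2461829 = 17·144813 + 8
19: 2461829 = 19·129569 + 18
23: 2461829 = 23·107036 + 1
29: 2461829 = 29·84890 + 19
31: 2461829 = 31·79413 + 26
37: 2461829 = 37·66535 + 34
41: 2461829 = 41·60044 + 25
43: 2461829 = 43·57251 + 36
47: 2461829 = 47·52379 + 16
53: 2461829 = 53·46449 + 32
59: 2461829 = 59·41725 + 54
61: 2461829 = 61·40357 + 52
67: 2461829 = 67·36743 + 48
71: 2461829 = 71·34673 + 46
73: 2461829 = 73·33723 + 50
79: 2461829 = 79·31162 + 31
83: 2461829 = 83·29660 + 49
89: 2461829 = 89·27661

89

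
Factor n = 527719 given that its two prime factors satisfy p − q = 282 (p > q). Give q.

Since p = q + 282, we have 527719 = q(q + 282), so q² + 282q − 527719 = 0.
Discriminant: 282² + 4·527719 = 79524 + 2110876 = 2190400; √2190400 = 1480.
q = (−282 + 1480)/2 = 599, and p = q + 282 = 881.
Check: 599 · 881 = 527719.

599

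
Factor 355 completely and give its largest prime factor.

355 = 5 · 71
71 is prime.
So 355 = 5 · 71; the largest prime factor is 71.

71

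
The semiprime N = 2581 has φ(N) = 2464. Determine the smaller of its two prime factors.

φ(n) = (p−1)(q−1) = n − (p+q) + 1, so p + q = 2581 − 2464 + 1 = 118.
p and q are the roots of t² − 118t + 2581 = 0.
Discriminant: 118² − 4·2581 = 13924 − 10324 = 3600; √3600 = 60.
q = (118 − 60)/2 = 29, p = (118 + 60)/2 = 89.
Check: 29 · 89 = 2581.

29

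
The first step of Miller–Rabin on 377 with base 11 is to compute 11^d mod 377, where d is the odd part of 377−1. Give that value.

377 − 1 = 376 = 2^3 · 47, so d = 47.
11^1 ≡ 11 (mod 377)
11^2 ≡ 11^2 = 121 ≡ 121 (mod 377)
11^4 ≡ 121^2 = 14641 ≡ 315 (mod 377)
11^8 ≡ 315^2 = 99225 ≡ 74 (mod 377)
11^16 ≡ 74^2 = 5476 ≡ 198 (mod 377)
11^32 ≡ 198^2 = 39204 ≡ 373 (mod 377)
47 = 32 + 8 + 4 + 2 + 1 in binary powers of 2.
So 11^47 ≡ 373 · 74 · 315 · 121 · 11 ≡ 305 (mod 377).
Squaring chain: 305 → 283 → 165; never reaches −1, so base 11 is a Miller–Rabin witness that 377 is composite.

305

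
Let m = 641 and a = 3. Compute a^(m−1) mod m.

1

3^1 ≡ 3 (mod 641)
3^2 ≡ 3^2 = 9 ≡ 9 (mod 641)
3^4 ≡ 9^2 = 81 ≡ 81 (mod 641)
3^8 ≡ 81^2 = 6561 ≡ 151 (mod 641)
3^16 ≡ 151^2 = 22801 ≡ 366 (mod 641)
3^32 ≡ 366^2 = 133956 ≡ 628 (mod 641)
3^64 ≡ 628^2 = 394384 ≡ 169 (mod 641)
3^128 ≡ 169^2 = 28561 ≡ 357 (mod 641)
3^256 ≡ 357^2 = 127449 ≡ 531 (mod 641)
3^512 ≡ 531^2 = 281961 ≡ 562 (mod 641)
640 = 512 + 128 in binary powers of 2.
So 3^640 ≡ 562 · 357 ≡ 1 (mod 641).
Since the result is 1, base 3 gives no evidence that 641 is composite.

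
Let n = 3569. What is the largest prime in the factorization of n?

83

3569 = 43 · 83
83 is prime.
So 3569 = 43 · 83; the largest prime factor is 83.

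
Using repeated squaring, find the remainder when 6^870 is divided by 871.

6^1 ≡ 6 (mod 871)
6^2 ≡ 6^2 = 36 ≡ 36 (mod 871)
6^4 ≡ 36^2 = 1296 ≡ 425 (mod 871)
6^8 ≡ 425^2 = 180625 ≡ 328 (mod 871)
6^16 ≡ 328^2 = 107584 ≡ 451 (mod 871)
6^32 ≡ 451^2 = 203401 ≡ 458 (mod 871)
6^64 ≡ 458^2 = 209764 ≡ 724 (mod 871)
6^128 ≡ 724^2 = 524176 ≡ 705 (mod 871)
6^256 ≡ 705^2 = 497025 ≡ 555 (mod 871)
6^512 ≡ 555^2 = 308025 ≡ 562 (mod 871)
870 = 512 + 256 + 64 + 32 + 4 + 2 in binary powers of 2.
So 6^870 ≡ 562 · 555 · 724 · 458 · 425 · 36 ≡ 844 (mod 871).
Since 844 ≠ 1, base 6 is a Fermat witness: 871 is composite.

844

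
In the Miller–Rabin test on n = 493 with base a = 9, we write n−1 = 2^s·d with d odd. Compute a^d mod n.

457

493 − 1 = 492 = 2^2 · 123, so d = 123.
9^1 ≡ 9 (mod 493)
9^2 ≡ 9^2 = 81 ≡ 81 (mod 493)
9^4 ≡ 81^2 = 6561 ≡ 152 (mod 493)
9^8 ≡ 152^2 = 23104 ≡ 426 (mod 493)
9^16 ≡ 426^2 = 181476 ≡ 52 (mod 493)
9^32 ≡ 52^2 = 2704 ≡ 239 (mod 493)
9^64 ≡ 239^2 = 57121 ≡ 426 (mod 493)
123 = 64 + 32 + 16 + 8 + 2 + 1 in binary powers of 2.
So 9^123 ≡ 426 · 239 · 52 · 426 · 81 · 9 ≡ 457 (mod 493).
Squaring chain: 457 → 310; never reaches −1, so base 9 is a Miller–Rabin witness that 493 is composite.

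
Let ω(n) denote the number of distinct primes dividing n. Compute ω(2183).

2183 = 37 · 59
2183 = 37 · 59, which has 2 distinct prime factors.

2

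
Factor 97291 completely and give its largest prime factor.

97

97291 = 17 · 5723
5723 = 59 · 97
97 is prime.
So 97291 = 17 · 59 · 97; the largest prime factor is 97.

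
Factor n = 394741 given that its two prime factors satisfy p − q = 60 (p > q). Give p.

Since p = q + 60, we have 394741 = q(q + 60), so q² + 60q − 394741 = 0.
Discriminant: 60² + 4·394741 = 3600 + 1578964 = 1582564; √1582564 = 1258.
q = (−60 + 1258)/2 = 599, and p = q + 60 = 659.
Check: 599 · 659 = 394741.

659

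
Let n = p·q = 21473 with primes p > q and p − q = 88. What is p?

197

Since p = q + 88, we have 21473 = q(q + 88), so q² + 88q − 21473 = 0.
Discriminant: 88² + 4·21473 = 7744 + 85892 = 93636; √93636 = 306.
q = (−88 + 306)/2 = 109, and p = q + 88 = 197.
Check: 109 · 197 = 21473.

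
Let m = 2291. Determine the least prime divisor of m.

29

2291 is odd.
Digit sum 14, not divisible by 3.
Ends in 1: not divisible by 5.
7: 2291 = 7·327 + 2
11: 2291 = 11·208 + 3
13: 2291 = 13·176 + 3
17: 2291 = 17·134 + 13
19: 2291 = 19·120 + 11
23: 2291 = 23·99 + 14
29: 2291 = 29·79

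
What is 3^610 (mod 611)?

341

3^1 ≡ 3 (mod 611)
3^2 ≡ 3^2 = 9 ≡ 9 (mod 611)
3^4 ≡ 9^2 = 81 ≡ 81 (mod 611)
3^8 ≡ 81^2 = 6561 ≡ 451 (mod 611)
3^16 ≡ 451^2 = 203401 ≡ 549 (mod 611)
3^32 ≡ 549^2 = 301401 ≡ 178 (mod 611)
3^64 ≡ 178^2 = 31684 ≡ 523 (mod 611)
3^128 ≡ 523^2 = 273529 ≡ 412 (mod 611)
3^256 ≡ 412^2 = 169744 ≡ 497 (mod 611)
3^512 ≡ 497^2 = 247009 ≡ 165 (mod 611)
610 = 512 + 64 + 32 + 2 in binary powers of 2.
So 3^610 ≡ 165 · 523 · 178 · 9 ≡ 341 (mod 611).
Since 341 ≠ 1, base 3 is a Fermat witness: 611 is composite.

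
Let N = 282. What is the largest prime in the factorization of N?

282 = 2 · 141
141 = 3 · 47
47 is prime.
So 282 = 2 · 3 · 47; the largest prime factor is 47.

47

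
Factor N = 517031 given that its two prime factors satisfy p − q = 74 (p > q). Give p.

757

Since p = q + 74, we have 517031 = q(q + 74), so q² + 74q − 517031 = 0.
Discriminant: 74² + 4·517031 = 5476 + 2068124 = 2073600; √2073600 = 1440.
q = (−74 + 1440)/2 = 683, and p = q + 74 = 757.
Check: 683 · 757 = 517031.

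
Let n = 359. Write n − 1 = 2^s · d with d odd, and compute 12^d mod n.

359 − 1 = 358 = 2^1 · 179, so d = 179.
12^1 ≡ 12 (mod 359)
12^2 ≡ 12^2 = 144 ≡ 144 (mod 359)
12^4 ≡ 144^2 = 20736 ≡ 273 (mod 359)
12^8 ≡ 273^2 = 74529 ≡ 216 (mod 359)
12^16 ≡ 216^2 = 46656 ≡ 345 (mod 359)
12^32 ≡ 345^2 = 119025 ≡ 196 (mod 359)
12^64 ≡ 196^2 = 38416 ≡ 3 (mod 359)
12^128 ≡ 3^2 = 9 ≡ 9 (mod 359)
179 = 128 + 32 + 16 + 2 + 1 in binary powers of 2.
So 12^179 ≡ 9 · 196 · 345 · 144 · 12 ≡ 1 (mod 359).
Since 12^d ≡ 1 (mod 359), base 12 does not prove 359 composite.

1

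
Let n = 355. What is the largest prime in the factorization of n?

355 = 5 · 71
71 is prime.
So 355 = 5 · 71; the largest prime factor is 71.

71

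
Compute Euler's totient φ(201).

Factor: 201 = 3 · 67.
φ(201) = (3−1) · (67−1) = 2 · 66 = 132.

132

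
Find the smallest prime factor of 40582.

40582 is even: 2 divides it.

2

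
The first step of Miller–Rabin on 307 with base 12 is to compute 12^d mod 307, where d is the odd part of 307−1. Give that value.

306

307 − 1 = 306 = 2^1 · 153, so d = 153.
12^1 ≡ 12 (mod 307)
12^2 ≡ 12^2 = 144 ≡ 144 (mod 307)
12^4 ≡ 144^2 = 20736 ≡ 167 (mod 307)
12^8 ≡ 167^2 = 27889 ≡ 259 (mod 307)
12^16 ≡ 259^2 = 67081 ≡ 155 (mod 307)
12^32 ≡ 155^2 = 24025 ≡ 79 (mod 307)
12^64 ≡ 79^2 = 6241 ≡ 101 (mod 307)
12^128 ≡ 101^2 = 10201 ≡ 70 (mod 307)
153 = 128 + 16 + 8 + 1 in binary powers of 2.
So 12^153 ≡ 70 · 155 · 259 · 12 ≡ 306 (mod 307).
Since 12^d ≡ 306 (mod 307), base 12 does not prove 307 composite.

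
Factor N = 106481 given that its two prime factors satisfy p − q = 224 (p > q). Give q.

233

Since p = q + 224, we have 106481 = q(q + 224), so q² + 224q − 106481 = 0.
Discriminant: 224² + 4·106481 = 50176 + 425924 = 476100; √476100 = 690.
q = (−224 + 690)/2 = 233, and p = q + 224 = 457.
Check: 233 · 457 = 106481.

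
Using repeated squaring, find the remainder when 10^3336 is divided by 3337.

10^1 ≡ 10 (mod 3337)
10^2 ≡ 10^2 = 100 ≡ 100 (mod 3337)
10^4 ≡ 100^2 = 10000 ≡ 3326 (mod 3337)
10^8 ≡ 3326^2 = 11062276 ≡ 121 (mod 3337)
10^16 ≡ 121^2 = 14641 ≡ 1293 (mod 3337)
10^32 ≡ 1293^2 = 1671849 ≡ 12 (mod 3337)
10^64 ≡ 12^2 = 144 ≡ 144 (mod 3337)
10^128 ≡ 144^2 = 20736 ≡ 714 (mod 3337)
10^256 ≡ 714^2 = 509796 ≡ 2572 (mod 3337)
10^512 ≡ 2572^2 = 6615184 ≡ 1250 (mod 3337)
10^1024 ≡ 1250^2 = 1562500 ≡ 784 (mod 3337)
10^2048 ≡ 784^2 = 614656 ≡ 648 (mod 3337)
3336 = 2048 + 1024 + 256 + 8 in binary powers of 2.
So 10^3336 ≡ 648 · 784 · 2572 · 121 ≡ 2998 (mod 3337).
Since 2998 ≠ 1, base 10 is a Fermat witness: 3337 is composite.

2998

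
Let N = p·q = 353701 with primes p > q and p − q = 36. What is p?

Since p = q + 36, we have 353701 = q(q + 36), so q² + 36q − 353701 = 0.
Discriminant: 36² + 4·353701 = 1296 + 1414804 = 1416100; √1416100 = 1190.
q = (−36 + 1190)/2 = 577, and p = q + 36 = 613.
Check: 577 · 613 = 353701.

613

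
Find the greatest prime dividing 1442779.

1442779 = 13 · 110983
110983 = 29 · 3827
3827 = 43 · 89
89 is prime.
So 1442779 = 13 · 29 · 43 · 89; the largest prime factor is 89.

89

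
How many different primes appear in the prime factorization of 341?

341 = 11 · 31
341 = 11 · 31, which has 2 distinct prime factors.

2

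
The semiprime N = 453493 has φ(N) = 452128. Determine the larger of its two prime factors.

797

φ(n) = (p−1)(q−1) = n − (p+q) + 1, so p + q = 453493 − 452128 + 1 = 1366.
p and q are the roots of t² − 1366t + 453493 = 0.
Discriminant: 1366² − 4·453493 = 1865956 − 1813972 = 51984; √51984 = 228.
q = (1366 − 228)/2 = 569, p = (1366 + 228)/2 = 797.
Check: 569 · 797 = 453493.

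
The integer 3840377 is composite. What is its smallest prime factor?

3840377 is odd.
Digit sum 32, not divisible by 3.
Ends in 7: not divisible by 5.
7: 3840377 = 7·548625 + 2
11: 3840377 = 11·349125 + 2
13: 3840377 = 13·295413 + 8
17: 3840377 = 17·225904 + 9
19: 3840377 = 19·202125 + 2
23: 3840377 = 23·166972 + 21
29: 3840377 = 29·132426 + 23
31: 3840377 = 31·123883 + 4
37: 3840377 = 37·103793 + 36
41: 3840377 = 41·93667 + 30
43: 3840377 = 43·89311 + 4
47: 3840377 = 47·81710 + 7
53: 3840377 = 53·72459 + 50
59: 3840377 = 59·65091 + 8
61: 3840377 = 61·62957

61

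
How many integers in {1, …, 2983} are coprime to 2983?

2808

Factor: 2983 = 19 · 157.
φ(2983) = (19−1) · (157−1) = 18 · 156 = 2808.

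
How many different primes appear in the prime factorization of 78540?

6

78540 = 2^2 · 19635
19635 = 3 · 6545
6545 = 5 · 1309
1309 = 7 · 187
187 = 11 · 17
78540 = 2^2 · 3 · 5 · 7 · 11 · 17, which has 6 distinct prime factors.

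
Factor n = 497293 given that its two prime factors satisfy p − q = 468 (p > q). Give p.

Since p = q + 468, we have 497293 = q(q + 468), so q² + 468q − 497293 = 0.
Discriminant: 468² + 4·497293 = 219024 + 1989172 = 2208196; √2208196 = 1486.
q = (−468 + 1486)/2 = 509, and p = q + 468 = 977.
Check: 509 · 977 = 497293.

977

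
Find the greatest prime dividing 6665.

43

6665 = 5 · 1333
1333 = 31 · 43
43 is prime.
So 6665 = 5 · 31 · 43; the largest prime factor is 43.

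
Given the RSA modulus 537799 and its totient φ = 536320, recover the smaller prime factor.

641

φ(n) = (p−1)(q−1) = n − (p+q) + 1, so p + q = 537799 − 536320 + 1 = 1480.
p and q are the roots of t² − 1480t + 537799 = 0.
Discriminant: 1480² − 4·537799 = 2190400 − 2151196 = 39204; √39204 = 198.
q = (1480 − 198)/2 = 641, p = (1480 + 198)/2 = 839.
Check: 641 · 839 = 537799.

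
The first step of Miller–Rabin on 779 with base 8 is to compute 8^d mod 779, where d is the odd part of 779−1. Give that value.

620

779 − 1 = 778 = 2^1 · 389, so d = 389.
8^1 ≡ 8 (mod 779)
8^2 ≡ 8^2 = 64 ≡ 64 (mod 779)
8^4 ≡ 64^2 = 4096 ≡ 201 (mod 779)
8^8 ≡ 201^2 = 40401 ≡ 672 (mod 779)
8^16 ≡ 672^2 = 451584 ≡ 543 (mod 779)
8^32 ≡ 543^2 = 294849 ≡ 387 (mod 779)
8^64 ≡ 387^2 = 149769 ≡ 201 (mod 779)
8^128 ≡ 201^2 = 40401 ≡ 672 (mod 779)
8^256 ≡ 672^2 = 451584 ≡ 543 (mod 779)
389 = 256 + 128 + 4 + 1 in binary powers of 2.
So 8^389 ≡ 543 · 672 · 201 · 8 ≡ 620 (mod 779).
Squaring chain: 620; never reaches −1, so base 8 is a Miller–Rabin witness that 779 is composite.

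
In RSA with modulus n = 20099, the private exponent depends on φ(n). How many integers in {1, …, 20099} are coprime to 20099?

Factor: 20099 = 101 · 199.
φ(20099) = (101−1) · (199−1) = 100 · 198 = 19800.

19800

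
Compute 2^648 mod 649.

80

2^1 ≡ 2 (mod 649)
2^2 ≡ 2^2 = 4 ≡ 4 (mod 649)
2^4 ≡ 4^2 = 16 ≡ 16 (mod 649)
2^8 ≡ 16^2 = 256 ≡ 256 (mod 649)
2^16 ≡ 256^2 = 65536 ≡ 636 (mod 649)
2^32 ≡ 636^2 = 404496 ≡ 169 (mod 649)
2^64 ≡ 169^2 = 28561 ≡ 5 (mod 649)
2^128 ≡ 5^2 = 25 ≡ 25 (mod 649)
2^256 ≡ 25^2 = 625 ≡ 625 (mod 649)
2^512 ≡ 625^2 = 390625 ≡ 576 (mod 649)
648 = 512 + 128 + 8 in binary powers of 2.
So 2^648 ≡ 576 · 25 · 256 ≡ 80 (mod 649).
Since 80 ≠ 1, base 2 is a Fermat witness: 649 is composite.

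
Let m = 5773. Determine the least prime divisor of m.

23

5773 is odd.
Digit sum 22, not divisible by 3.
Ends in 3: not divisible by 5.
7: 5773 = 7·824 + 5
11: 5773 = 11·524 + 9
13: 5773 = 13·444 + 1
17: 5773 = 17·339 + 10
19: 5773 = 19·303 + 16
23: 5773 = 23·251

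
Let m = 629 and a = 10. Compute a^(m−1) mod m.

10^1 ≡ 10 (mod 629)
10^2 ≡ 10^2 = 100 ≡ 100 (mod 629)
10^4 ≡ 100^2 = 10000 ≡ 565 (mod 629)
10^8 ≡ 565^2 = 319225 ≡ 322 (mod 629)
10^16 ≡ 322^2 = 103684 ≡ 528 (mod 629)
10^32 ≡ 528^2 = 278784 ≡ 137 (mod 629)
10^64 ≡ 137^2 = 18769 ≡ 528 (mod 629)
10^128 ≡ 528^2 = 278784 ≡ 137 (mod 629)
10^256 ≡ 137^2 = 18769 ≡ 528 (mod 629)
10^512 ≡ 528^2 = 278784 ≡ 137 (mod 629)
628 = 512 + 64 + 32 + 16 + 4 in binary powers of 2.
So 10^628 ≡ 137 · 528 · 137 · 528 · 565 ≡ 565 (mod 629).
Since 565 ≠ 1, base 10 is a Fermat witness: 629 is composite.

565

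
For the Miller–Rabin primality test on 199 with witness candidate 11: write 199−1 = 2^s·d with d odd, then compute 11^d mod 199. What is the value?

199 − 1 = 198 = 2^1 · 99, so d = 99.
11^1 ≡ 11 (mod 199)
11^2 ≡ 11^2 = 121 ≡ 121 (mod 199)
11^4 ≡ 121^2 = 14641 ≡ 114 (mod 199)
11^8 ≡ 114^2 = 12996 ≡ 61 (mod 199)
11^16 ≡ 61^2 = 3721 ≡ 139 (mod 199)
11^32 ≡ 139^2 = 19321 ≡ 18 (mod 199)
11^64 ≡ 18^2 = 324 ≡ 125 (mod 199)
99 = 64 + 32 + 2 + 1 in binary powers of 2.
So 11^99 ≡ 125 · 18 · 121 · 11 ≡ 198 (mod 199).
Since 11^d ≡ 198 (mod 199), base 11 does not prove 199 composite.

198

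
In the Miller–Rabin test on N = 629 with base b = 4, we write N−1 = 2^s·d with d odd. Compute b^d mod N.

225

629 − 1 = 628 = 2^2 · 157, so d = 157.
4^1 ≡ 4 (mod 629)
4^2 ≡ 4^2 = 16 ≡ 16 (mod 629)
4^4 ≡ 16^2 = 256 ≡ 256 (mod 629)
4^8 ≡ 256^2 = 65536 ≡ 120 (mod 629)
4^16 ≡ 120^2 = 14400 ≡ 562 (mod 629)
4^32 ≡ 562^2 = 315844 ≡ 86 (mod 629)
4^64 ≡ 86^2 = 7396 ≡ 477 (mod 629)
4^128 ≡ 477^2 = 227529 ≡ 460 (mod 629)
157 = 128 + 16 + 8 + 4 + 1 in binary powers of 2.
So 4^157 ≡ 460 · 562 · 120 · 256 · 4 ≡ 225 (mod 629).
Squaring chain: 225 → 305; never reaches −1, so base 4 is a Miller–Rabin witness that 629 is composite.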